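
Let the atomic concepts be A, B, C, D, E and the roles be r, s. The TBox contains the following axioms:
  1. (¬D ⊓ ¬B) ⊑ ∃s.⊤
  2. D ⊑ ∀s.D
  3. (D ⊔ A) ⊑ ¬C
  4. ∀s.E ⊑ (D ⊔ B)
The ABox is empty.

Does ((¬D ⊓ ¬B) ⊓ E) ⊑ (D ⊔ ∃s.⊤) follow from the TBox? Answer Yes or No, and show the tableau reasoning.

1. ((¬D ⊓ ¬B) ⊓ E) ⊑ (D ⊔ ∃s.⊤)  ⇔  (((¬D ⊓ ¬B) ⊓ E) ⊓ (¬D ⊓ ∀s.⊥)) unsat w.r.t. T
   all branches close; clash {B, ¬B} at x₀
2. Hence ((¬D ⊓ ¬B) ⊓ E) ⊑ (D ⊔ ∃s.⊤): entailed.

Yes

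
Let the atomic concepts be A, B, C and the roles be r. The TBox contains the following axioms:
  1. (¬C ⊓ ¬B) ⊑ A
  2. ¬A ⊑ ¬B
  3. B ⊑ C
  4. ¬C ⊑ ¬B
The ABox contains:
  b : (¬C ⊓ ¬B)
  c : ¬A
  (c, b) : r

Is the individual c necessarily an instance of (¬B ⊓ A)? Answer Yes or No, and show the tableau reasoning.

1. c : (¬B ⊓ A)?  L(c) = {¬A} ∪ {(B ⊔ ¬A)}
   apply at c: ¬A⊑¬B
   open: L(c) ⊇ {C, ¬A, ¬B} — c ∉ (¬B ⊓ A) possible
2. Hence c : (¬B ⊓ A): not entailed.

No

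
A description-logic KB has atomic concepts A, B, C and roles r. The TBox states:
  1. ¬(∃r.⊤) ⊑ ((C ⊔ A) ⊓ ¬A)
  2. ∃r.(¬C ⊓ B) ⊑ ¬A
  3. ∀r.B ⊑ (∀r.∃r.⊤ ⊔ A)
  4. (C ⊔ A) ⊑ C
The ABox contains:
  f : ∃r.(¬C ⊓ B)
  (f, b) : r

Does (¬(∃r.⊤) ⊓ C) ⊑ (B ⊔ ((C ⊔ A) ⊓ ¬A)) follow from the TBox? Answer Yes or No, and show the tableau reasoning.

Yes

1. (¬(∃r.⊤) ⊓ C) ⊑ (B ⊔ ((C ⊔ A) ⊓ ¬A))  ⇔  ((∀r.⊥ ⊓ C) ⊓ (¬B ⊓ ((¬C ⊓ ¬A) ⊔ A))) unsat w.r.t. T
   all branches close; clash {A, ¬A} at x₀
2. Hence (¬(∃r.⊤) ⊓ C) ⊑ (B ⊔ ((C ⊔ A) ⊓ ¬A)): entailed.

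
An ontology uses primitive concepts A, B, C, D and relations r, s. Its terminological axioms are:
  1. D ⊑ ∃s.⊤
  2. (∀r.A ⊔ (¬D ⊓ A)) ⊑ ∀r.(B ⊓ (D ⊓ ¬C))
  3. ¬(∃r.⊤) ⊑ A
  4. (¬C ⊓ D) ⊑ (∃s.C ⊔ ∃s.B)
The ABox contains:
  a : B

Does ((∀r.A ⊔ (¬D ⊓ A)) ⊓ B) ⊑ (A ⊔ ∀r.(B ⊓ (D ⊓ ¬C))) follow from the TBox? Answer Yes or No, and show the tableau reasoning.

Yes

1. ((∀r.A ⊔ (¬D ⊓ A)) ⊓ B) ⊑ (A ⊔ ∀r.(B ⊓ (D ⊓ ¬C)))  ⇔  (((∀r.A ⊔ (¬D ⊓ A)) ⊓ B) ⊓ (¬A ⊓ ∃r.(¬B ⊔ (¬D ⊔ C)))) unsat w.r.t. T
   all branches close; clash {A, ¬A} at x₀
2. Hence ((∀r.A ⊔ (¬D ⊓ A)) ⊓ B) ⊑ (A ⊔ ∀r.(B ⊓ (D ⊓ ¬C))): entailed.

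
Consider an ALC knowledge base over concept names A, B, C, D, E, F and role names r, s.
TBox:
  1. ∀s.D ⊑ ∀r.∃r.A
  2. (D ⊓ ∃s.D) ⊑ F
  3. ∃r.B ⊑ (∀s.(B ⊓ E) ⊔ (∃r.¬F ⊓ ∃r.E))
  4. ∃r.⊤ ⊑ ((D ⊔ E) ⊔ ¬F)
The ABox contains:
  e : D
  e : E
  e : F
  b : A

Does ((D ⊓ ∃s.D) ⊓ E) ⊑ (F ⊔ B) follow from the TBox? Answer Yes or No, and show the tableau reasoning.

Yes

1. ((D ⊓ ∃s.D) ⊓ E) ⊑ (F ⊔ B)  ⇔  (((D ⊓ ∃s.D) ⊓ E) ⊓ (¬F ⊓ ¬B)) unsat w.r.t. T
   all branches close; clash {F, ¬F} at x₀
2. Hence ((D ⊓ ∃s.D) ⊓ E) ⊑ (F ⊔ B): entailed.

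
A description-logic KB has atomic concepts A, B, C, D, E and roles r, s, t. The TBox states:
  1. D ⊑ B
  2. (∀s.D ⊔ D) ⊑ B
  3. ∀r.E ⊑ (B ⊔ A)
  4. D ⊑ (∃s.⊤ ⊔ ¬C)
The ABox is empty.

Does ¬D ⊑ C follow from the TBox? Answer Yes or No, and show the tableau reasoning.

No

1. ¬D ⊑ C  ⇔  (¬D ⊓ ¬C) unsat w.r.t. T
   open: L(x₀) ⊇ {¬C, ¬D, ∃r.¬E, ∃s.¬D} (+ ∃-successors)
2. Hence ¬D ⊑ C: not entailed.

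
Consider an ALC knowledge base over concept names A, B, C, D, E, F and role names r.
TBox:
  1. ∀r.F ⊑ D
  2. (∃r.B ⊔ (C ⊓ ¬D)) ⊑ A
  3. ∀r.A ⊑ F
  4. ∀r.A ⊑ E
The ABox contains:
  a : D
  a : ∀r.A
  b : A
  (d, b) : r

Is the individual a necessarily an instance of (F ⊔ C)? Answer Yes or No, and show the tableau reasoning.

Yes

1. a : (F ⊔ C)?  L(a) = {D, ∀r.A} ∪ {(¬F ⊓ ¬C)}
   clash {F, ¬F} at a — a ∈ (F ⊔ C)
2. Hence a : (F ⊔ C): entailed.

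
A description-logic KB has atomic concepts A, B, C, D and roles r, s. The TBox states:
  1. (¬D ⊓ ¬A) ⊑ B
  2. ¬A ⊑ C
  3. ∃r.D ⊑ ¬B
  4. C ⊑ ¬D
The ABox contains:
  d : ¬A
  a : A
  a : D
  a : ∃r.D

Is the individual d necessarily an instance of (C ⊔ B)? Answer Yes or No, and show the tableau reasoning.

1. d : (C ⊔ B)?  L(d) = {¬A} ∪ {(¬C ⊓ ¬B)}
   clash {C, ¬C} at d — d ∈ (C ⊔ B)
2. Hence d : (C ⊔ B): entailed.

Yes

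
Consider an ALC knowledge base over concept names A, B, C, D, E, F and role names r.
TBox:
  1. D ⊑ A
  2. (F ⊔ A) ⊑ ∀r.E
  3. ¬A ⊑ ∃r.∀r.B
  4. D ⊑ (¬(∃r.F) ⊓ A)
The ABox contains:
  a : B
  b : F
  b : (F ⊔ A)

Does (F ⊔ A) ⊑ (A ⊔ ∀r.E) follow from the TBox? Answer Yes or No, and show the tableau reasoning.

Yes

1. (F ⊔ A) ⊑ (A ⊔ ∀r.E)  ⇔  ((F ⊔ A) ⊓ (¬A ⊓ ∃r.¬E)) unsat w.r.t. T
   all branches close; clash {A, ¬A} at x₀
2. Hence (F ⊔ A) ⊑ (A ⊔ ∀r.E): entailed.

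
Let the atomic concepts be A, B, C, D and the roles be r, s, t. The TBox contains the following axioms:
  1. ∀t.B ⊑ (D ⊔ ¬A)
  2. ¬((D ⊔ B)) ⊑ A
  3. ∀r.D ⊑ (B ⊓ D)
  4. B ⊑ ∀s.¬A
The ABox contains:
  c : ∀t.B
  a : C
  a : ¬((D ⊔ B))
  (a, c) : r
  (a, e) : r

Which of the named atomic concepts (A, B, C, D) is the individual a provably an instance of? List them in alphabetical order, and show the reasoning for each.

1. a : A?  L(a) = {C, ¬((D ⊔ B))} ∪ {¬A}
   clash {A, ¬A} at a — a ∈ A
2. a : B?  L(a) = {C, ¬((D ⊔ B))} ∪ {¬B}
   apply at a: ¬((D ⊔ B))⊑A
   open: L(a) ⊇ {A, C, ¬B, ¬D, ∃r.¬D, …} (+ ∃-successors) — a ∉ B possible
3. a : C?  L(a) = {C, ¬((D ⊔ B))} ∪ {¬C}
   clash {C, ¬C} at a — a ∈ C
4. a : D?  L(a) = {C, ¬((D ⊔ B))} ∪ {¬D}
   apply at a: ¬((D ⊔ B))⊑A
   open: L(a) ⊇ {A, C, ¬B, ¬D, ∃r.¬D, …} (+ ∃-successors) — a ∉ D possible
5. Entailed for a: {A, C}

{A, C}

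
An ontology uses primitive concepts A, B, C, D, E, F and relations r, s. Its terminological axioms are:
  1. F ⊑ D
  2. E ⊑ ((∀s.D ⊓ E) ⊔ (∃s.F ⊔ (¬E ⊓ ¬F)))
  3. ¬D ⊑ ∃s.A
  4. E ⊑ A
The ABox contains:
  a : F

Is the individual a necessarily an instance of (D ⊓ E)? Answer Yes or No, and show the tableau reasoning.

1. a : (D ⊓ E)?  L(a) = {F} ∪ {(¬D ⊔ ¬E)}
   apply at a: F⊑D
   open: L(a) ⊇ {D, F, ¬E} — a ∉ (D ⊓ E) possible
2. Hence a : (D ⊓ E): not entailed.

No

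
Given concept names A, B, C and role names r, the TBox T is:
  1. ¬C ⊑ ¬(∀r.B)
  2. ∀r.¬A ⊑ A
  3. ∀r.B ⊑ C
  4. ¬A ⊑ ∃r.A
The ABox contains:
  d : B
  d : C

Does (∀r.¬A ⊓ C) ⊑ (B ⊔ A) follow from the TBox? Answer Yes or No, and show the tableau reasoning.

1. (∀r.¬A ⊓ C) ⊑ (B ⊔ A)  ⇔  ((∀r.¬A ⊓ C) ⊓ (¬B ⊓ ¬A)) unsat w.r.t. T
   all branches close; clash {A, ¬A} at an ∃-successor
2. Hence (∀r.¬A ⊓ C) ⊑ (B ⊔ A): entailed.

Yes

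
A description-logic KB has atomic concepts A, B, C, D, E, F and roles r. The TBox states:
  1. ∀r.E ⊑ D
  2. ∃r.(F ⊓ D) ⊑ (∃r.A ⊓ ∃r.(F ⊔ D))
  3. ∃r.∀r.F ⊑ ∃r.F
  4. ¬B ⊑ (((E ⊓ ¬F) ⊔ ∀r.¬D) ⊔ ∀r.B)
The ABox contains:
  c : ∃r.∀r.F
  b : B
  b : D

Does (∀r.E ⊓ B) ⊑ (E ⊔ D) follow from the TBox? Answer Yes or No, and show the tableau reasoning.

Yes

1. (∀r.E ⊓ B) ⊑ (E ⊔ D)  ⇔  ((∀r.E ⊓ B) ⊓ (¬E ⊓ ¬D)) unsat w.r.t. T
   all branches close; clash {D, ¬D} at x₀
2. Hence (∀r.E ⊓ B) ⊑ (E ⊔ D): entailed.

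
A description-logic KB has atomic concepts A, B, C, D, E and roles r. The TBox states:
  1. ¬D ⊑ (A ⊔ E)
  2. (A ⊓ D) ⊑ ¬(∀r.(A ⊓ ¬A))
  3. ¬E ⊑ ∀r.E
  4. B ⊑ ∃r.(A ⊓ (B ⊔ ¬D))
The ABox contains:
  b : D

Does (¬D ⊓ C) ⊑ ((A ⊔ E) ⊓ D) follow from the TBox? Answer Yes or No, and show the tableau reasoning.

No

1. (¬D ⊓ C) ⊑ ((A ⊔ E) ⊓ D)  ⇔  ((¬D ⊓ C) ⊓ ((¬A ⊓ ¬E) ⊔ ¬D)) unsat w.r.t. T
   apply at x₀: ¬D⊑(A ⊔ E)
   open: L(x₀) ⊇ {A, C, E, ¬B, ¬D}
2. Hence (¬D ⊓ C) ⊑ ((A ⊔ E) ⊓ D): not entailed.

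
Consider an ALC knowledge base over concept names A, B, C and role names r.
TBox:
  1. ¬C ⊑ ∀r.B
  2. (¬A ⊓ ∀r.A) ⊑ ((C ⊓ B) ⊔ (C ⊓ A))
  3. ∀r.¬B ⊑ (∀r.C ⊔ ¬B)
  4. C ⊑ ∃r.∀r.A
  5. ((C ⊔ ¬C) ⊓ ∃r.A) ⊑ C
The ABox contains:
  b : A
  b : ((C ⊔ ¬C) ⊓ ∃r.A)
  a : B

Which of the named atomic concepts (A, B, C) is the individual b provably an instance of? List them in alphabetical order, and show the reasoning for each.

{A, C}

1. b : A?  L(b) = {A, ((C ⊔ ¬C) ⊓ ∃r.A)} ∪ {¬A}
   clash {A, ¬A} at b — b ∈ A
2. b : B?  L(b) = {A, ((C ⊔ ¬C) ⊓ ∃r.A)} ∪ {¬B}
   apply at b: ((C ⊔ ¬C) ⊓ ∃r.A)⊑C
   open: L(b) ⊇ {A, C, ¬B, ∃r.A, ∃r.B, …} (+ ∃-successors) — b ∉ B possible
3. b : C?  L(b) = {A, ((C ⊔ ¬C) ⊓ ∃r.A)} ∪ {¬C}
   clash {C, ¬C} at b — b ∈ C
4. Entailed for b: {A, C}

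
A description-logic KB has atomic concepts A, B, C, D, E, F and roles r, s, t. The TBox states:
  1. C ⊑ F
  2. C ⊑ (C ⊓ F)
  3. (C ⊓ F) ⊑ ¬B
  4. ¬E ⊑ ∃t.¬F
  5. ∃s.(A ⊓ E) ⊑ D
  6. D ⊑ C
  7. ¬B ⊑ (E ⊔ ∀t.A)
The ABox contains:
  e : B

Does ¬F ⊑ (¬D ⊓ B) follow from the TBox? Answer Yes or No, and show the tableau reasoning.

No

1. ¬F ⊑ (¬D ⊓ B)  ⇔  (¬F ⊓ (D ⊔ ¬B)) unsat w.r.t. T
   open: L(x₀) ⊇ {E, ¬B, ¬C, ¬D, ¬F, …}
2. Hence ¬F ⊑ (¬D ⊓ B): not entailed.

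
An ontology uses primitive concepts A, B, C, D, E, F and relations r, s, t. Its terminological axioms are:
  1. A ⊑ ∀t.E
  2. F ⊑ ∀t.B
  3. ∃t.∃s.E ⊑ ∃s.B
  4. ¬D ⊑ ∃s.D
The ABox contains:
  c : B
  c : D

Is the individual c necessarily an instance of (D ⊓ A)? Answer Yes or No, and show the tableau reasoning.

1. c : (D ⊓ A)?  L(c) = {B, D} ∪ {(¬D ⊔ ¬A)}
   open: L(c) ⊇ {B, D, ¬A, ¬F, ∀t.∀s.¬E} — c ∉ (D ⊓ A) possible
2. Hence c : (D ⊓ A): not entailed.

No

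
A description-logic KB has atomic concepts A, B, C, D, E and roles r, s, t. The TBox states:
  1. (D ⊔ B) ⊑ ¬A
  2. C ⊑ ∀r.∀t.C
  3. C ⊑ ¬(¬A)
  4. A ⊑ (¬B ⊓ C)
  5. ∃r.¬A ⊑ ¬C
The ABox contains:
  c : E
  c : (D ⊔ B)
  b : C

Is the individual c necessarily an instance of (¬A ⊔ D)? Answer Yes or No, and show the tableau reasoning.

1. c : (¬A ⊔ D)?  L(c) = {E, (D ⊔ B)} ∪ {(A ⊓ ¬D)}
   clash {A, ¬A} at c — c ∈ (¬A ⊔ D)
2. Hence c : (¬A ⊔ D): entailed.

Yes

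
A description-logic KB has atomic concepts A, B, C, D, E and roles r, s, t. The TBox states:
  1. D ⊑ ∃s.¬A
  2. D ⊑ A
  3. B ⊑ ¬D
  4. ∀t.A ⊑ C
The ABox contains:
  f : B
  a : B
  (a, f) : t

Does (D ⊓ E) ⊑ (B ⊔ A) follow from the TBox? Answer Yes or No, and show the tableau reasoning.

1. (D ⊓ E) ⊑ (B ⊔ A)  ⇔  ((D ⊓ E) ⊓ (¬B ⊓ ¬A)) unsat w.r.t. T
   all branches close; clash {A, ¬A} at x₀
2. Hence (D ⊓ E) ⊑ (B ⊔ A): entailed.

Yes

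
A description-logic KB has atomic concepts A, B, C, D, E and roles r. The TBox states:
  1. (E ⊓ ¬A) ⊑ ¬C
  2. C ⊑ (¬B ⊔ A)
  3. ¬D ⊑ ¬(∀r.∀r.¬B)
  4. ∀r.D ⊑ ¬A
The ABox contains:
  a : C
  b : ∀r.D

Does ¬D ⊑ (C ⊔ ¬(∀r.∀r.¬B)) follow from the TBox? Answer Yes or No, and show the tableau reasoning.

Yes

1. ¬D ⊑ (C ⊔ ¬(∀r.∀r.¬B))  ⇔  (¬D ⊓ (¬C ⊓ ∀r.∀r.¬B)) unsat w.r.t. T
   all branches close; clash {B, ¬B} at an ∃-successor
2. Hence ¬D ⊑ (C ⊔ ¬(∀r.∀r.¬B)): entailed.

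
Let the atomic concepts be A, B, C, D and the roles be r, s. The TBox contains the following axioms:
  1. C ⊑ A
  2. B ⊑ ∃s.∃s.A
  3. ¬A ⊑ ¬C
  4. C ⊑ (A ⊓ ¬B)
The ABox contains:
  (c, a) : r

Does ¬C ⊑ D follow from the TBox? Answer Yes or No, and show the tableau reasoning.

1. ¬C ⊑ D  ⇔  (¬C ⊓ ¬D) unsat w.r.t. T
   open: L(x₀) ⊇ {¬B, ¬C, ¬D}
2. Hence ¬C ⊑ D: not entailed.

No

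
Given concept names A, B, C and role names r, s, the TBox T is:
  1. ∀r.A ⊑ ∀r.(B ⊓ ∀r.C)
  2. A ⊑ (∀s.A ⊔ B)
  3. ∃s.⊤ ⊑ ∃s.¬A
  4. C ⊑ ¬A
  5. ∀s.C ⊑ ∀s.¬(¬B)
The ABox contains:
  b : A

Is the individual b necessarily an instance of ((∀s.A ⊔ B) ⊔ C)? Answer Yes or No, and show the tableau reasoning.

Yes

1. b : ((∀s.A ⊔ B) ⊔ C)?  L(b) = {A} ∪ {((∃s.¬A ⊓ ¬B) ⊓ ¬C)}
   clash {B, ¬B} at b — b ∈ ((∀s.A ⊔ B) ⊔ C)
2. Hence b : ((∀s.A ⊔ B) ⊔ C): entailed.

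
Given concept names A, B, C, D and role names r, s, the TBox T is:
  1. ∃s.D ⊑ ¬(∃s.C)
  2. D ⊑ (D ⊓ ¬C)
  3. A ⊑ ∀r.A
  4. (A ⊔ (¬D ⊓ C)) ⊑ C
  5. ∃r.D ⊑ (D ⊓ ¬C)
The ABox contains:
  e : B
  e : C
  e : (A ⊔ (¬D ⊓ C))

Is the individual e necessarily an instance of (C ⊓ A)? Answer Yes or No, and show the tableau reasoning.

1. e : (C ⊓ A)?  L(e) = {B, C, (A ⊔ (¬D ⊓ C))} ∪ {(¬C ⊔ ¬A)}
   open: L(e) ⊇ {B, C, ¬A, ¬D, ∀r.¬D, …} — e ∉ (C ⊓ A) possible
2. Hence e : (C ⊓ A): not entailed.

No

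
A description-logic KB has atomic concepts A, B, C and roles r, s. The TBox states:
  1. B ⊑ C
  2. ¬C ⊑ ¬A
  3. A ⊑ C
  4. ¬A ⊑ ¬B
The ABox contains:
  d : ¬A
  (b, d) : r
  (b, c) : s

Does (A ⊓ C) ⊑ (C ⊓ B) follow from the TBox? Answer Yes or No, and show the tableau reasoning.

No

1. (A ⊓ C) ⊑ (C ⊓ B)  ⇔  ((A ⊓ C) ⊓ (¬C ⊔ ¬B)) unsat w.r.t. T
   open: L(x₀) ⊇ {A, C, ¬B}
2. Hence (A ⊓ C) ⊑ (C ⊓ B): not entailed.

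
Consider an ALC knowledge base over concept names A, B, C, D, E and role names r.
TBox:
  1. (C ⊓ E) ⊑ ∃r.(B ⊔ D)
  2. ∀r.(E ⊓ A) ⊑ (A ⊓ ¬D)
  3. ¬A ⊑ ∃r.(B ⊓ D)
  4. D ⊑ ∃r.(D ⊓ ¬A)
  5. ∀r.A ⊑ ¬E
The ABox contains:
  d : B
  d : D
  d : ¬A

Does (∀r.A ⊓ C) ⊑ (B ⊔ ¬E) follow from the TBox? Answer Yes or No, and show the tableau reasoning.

Yes

1. (∀r.A ⊓ C) ⊑ (B ⊔ ¬E)  ⇔  ((∀r.A ⊓ C) ⊓ (¬B ⊓ E)) unsat w.r.t. T
   all branches close; clash {E, ¬E} at x₀
2. Hence (∀r.A ⊓ C) ⊑ (B ⊔ ¬E): entailed.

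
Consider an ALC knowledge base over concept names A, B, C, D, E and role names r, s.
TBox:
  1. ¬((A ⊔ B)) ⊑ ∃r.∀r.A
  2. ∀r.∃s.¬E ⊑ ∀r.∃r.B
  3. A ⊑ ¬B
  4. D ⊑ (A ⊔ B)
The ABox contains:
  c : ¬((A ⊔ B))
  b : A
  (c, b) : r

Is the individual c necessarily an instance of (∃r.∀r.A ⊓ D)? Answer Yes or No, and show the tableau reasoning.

1. c : (∃r.∀r.A ⊓ D)?  L(c) = {¬((A ⊔ B))} ∪ {(∀r.∃r.¬A ⊔ ¬D)}
   apply at c: ¬((A ⊔ B))⊑∃r.∀r.A
   open: L(c) ⊇ {¬A, ¬B, ¬D, ∃r.∀r.A, ∃r.∀s.E} (+ ∃-successors) — c ∉ (∃r.∀r.A ⊓ D) possible
2. Hence c : (∃r.∀r.A ⊓ D): not entailed.

No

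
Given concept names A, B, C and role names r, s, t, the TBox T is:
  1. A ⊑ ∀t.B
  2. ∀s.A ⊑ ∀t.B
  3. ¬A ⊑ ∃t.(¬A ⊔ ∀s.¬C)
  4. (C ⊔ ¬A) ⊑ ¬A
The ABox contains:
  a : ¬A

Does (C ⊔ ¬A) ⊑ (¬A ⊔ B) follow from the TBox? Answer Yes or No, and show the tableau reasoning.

1. (C ⊔ ¬A) ⊑ (¬A ⊔ B)  ⇔  ((C ⊔ ¬A) ⊓ (A ⊓ ¬B)) unsat w.r.t. T
   all branches close; clash {A, ¬A} at x₀
2. Hence (C ⊔ ¬A) ⊑ (¬A ⊔ B): entailed.

Yes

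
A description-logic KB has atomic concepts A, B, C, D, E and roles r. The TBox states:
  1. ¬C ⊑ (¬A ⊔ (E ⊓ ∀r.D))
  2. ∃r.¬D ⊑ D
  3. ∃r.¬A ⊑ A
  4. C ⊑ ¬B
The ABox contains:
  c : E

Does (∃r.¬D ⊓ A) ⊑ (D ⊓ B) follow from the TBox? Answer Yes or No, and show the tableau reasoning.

1. (∃r.¬D ⊓ A) ⊑ (D ⊓ B)  ⇔  ((∃r.¬D ⊓ A) ⊓ (¬D ⊔ ¬B)) unsat w.r.t. T
   apply at x₀: ∃r.¬D⊑D
   open: L(x₀) ⊇ {A, C, D, ¬B, ∃r.¬D} (+ ∃-successors)
2. Hence (∃r.¬D ⊓ A) ⊑ (D ⊓ B): not entailed.

No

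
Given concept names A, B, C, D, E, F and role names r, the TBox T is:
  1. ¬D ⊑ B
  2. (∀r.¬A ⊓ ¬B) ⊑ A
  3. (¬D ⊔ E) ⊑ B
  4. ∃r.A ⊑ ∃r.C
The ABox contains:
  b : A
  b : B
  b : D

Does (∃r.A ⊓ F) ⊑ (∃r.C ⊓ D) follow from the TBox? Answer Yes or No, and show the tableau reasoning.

No

1. (∃r.A ⊓ F) ⊑ (∃r.C ⊓ D)  ⇔  ((∃r.A ⊓ F) ⊓ (∀r.¬C ⊔ ¬D)) unsat w.r.t. T
   apply at x₀: ∃r.A⊑∃r.C
   open: L(x₀) ⊇ {B, F, ¬D, ∃r.A, ∃r.C} (+ ∃-successors)
2. Hence (∃r.A ⊓ F) ⊑ (∃r.C ⊓ D): not entailed.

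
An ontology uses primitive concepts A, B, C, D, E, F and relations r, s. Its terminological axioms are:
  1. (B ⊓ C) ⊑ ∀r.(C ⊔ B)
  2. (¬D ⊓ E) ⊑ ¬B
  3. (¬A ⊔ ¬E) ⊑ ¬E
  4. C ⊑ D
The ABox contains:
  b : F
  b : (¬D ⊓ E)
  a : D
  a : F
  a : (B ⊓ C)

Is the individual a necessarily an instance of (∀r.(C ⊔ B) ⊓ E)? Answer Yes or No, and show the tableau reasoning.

1. a : (∀r.(C ⊔ B) ⊓ E)?  L(a) = {D, F, (B ⊓ C)} ∪ {(∃r.(¬C ⊓ ¬B) ⊔ ¬E)}
   apply at a: (B ⊓ C)⊑∀r.(C ⊔ B)
   open: L(a) ⊇ {B, C, D, F, ¬E, …} — a ∉ (∀r.(C ⊔ B) ⊓ E) possible
2. Hence a : (∀r.(C ⊔ B) ⊓ E): not entailed.

No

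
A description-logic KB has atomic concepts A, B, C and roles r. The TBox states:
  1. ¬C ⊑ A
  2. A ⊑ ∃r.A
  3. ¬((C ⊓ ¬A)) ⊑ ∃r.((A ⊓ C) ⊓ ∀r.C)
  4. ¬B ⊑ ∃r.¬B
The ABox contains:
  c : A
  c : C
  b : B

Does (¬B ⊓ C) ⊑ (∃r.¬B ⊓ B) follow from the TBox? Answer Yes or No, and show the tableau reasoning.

1. (¬B ⊓ C) ⊑ (∃r.¬B ⊓ B)  ⇔  ((¬B ⊓ C) ⊓ (∀r.B ⊔ ¬B)) unsat w.r.t. T
   apply at x₀: ¬B⊑∃r.¬B
   open: L(x₀) ⊇ {C, ¬A, ¬B, ∃r.¬B} (+ ∃-successors)
2. Hence (¬B ⊓ C) ⊑ (∃r.¬B ⊓ B): not entailed.

No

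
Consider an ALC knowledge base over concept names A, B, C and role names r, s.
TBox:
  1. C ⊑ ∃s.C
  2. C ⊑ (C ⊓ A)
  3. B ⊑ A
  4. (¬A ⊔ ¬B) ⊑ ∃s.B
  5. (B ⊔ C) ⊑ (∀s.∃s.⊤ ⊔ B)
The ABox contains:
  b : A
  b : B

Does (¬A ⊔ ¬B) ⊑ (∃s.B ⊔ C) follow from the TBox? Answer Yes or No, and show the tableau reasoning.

1. (¬A ⊔ ¬B) ⊑ (∃s.B ⊔ C)  ⇔  ((¬A ⊔ ¬B) ⊓ (∀s.¬B ⊓ ¬C)) unsat w.r.t. T
   all branches close; clash {B, ¬B} at x₀
2. Hence (¬A ⊔ ¬B) ⊑ (∃s.B ⊔ C): entailed.

Yes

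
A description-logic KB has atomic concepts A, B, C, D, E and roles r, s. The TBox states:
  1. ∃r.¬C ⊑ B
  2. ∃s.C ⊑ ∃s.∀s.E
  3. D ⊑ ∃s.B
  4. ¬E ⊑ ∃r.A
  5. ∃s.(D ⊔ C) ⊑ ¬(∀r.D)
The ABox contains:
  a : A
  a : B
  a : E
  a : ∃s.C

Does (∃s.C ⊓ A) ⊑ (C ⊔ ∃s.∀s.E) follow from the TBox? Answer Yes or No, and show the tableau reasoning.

1. (∃s.C ⊓ A) ⊑ (C ⊔ ∃s.∀s.E)  ⇔  ((∃s.C ⊓ A) ⊓ (¬C ⊓ ∀s.∃s.¬E)) unsat w.r.t. T
   all branches close; clash {E, ¬E} at an ∃-successor
2. Hence (∃s.C ⊓ A) ⊑ (C ⊔ ∃s.∀s.E): entailed.

Yes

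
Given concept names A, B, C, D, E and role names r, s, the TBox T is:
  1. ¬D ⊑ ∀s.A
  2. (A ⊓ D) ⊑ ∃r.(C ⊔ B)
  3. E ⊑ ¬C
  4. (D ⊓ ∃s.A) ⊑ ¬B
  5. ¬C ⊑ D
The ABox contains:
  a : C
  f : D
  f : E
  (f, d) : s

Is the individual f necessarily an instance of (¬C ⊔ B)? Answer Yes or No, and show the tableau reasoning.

1. f : (¬C ⊔ B)?  L(f) = {D, E} ∪ {(C ⊓ ¬B)}
   clash {C, ¬C} at f — f ∈ (¬C ⊔ B)
2. Hence f : (¬C ⊔ B): entailed.

Yes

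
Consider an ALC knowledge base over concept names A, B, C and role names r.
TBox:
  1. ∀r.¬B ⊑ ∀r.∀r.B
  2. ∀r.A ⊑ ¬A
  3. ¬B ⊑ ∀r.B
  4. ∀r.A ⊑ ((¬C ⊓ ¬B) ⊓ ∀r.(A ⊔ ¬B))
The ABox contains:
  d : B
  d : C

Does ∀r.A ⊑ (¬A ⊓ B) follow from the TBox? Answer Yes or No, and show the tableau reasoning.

1. ∀r.A ⊑ (¬A ⊓ B)  ⇔  (∀r.A ⊓ (A ⊔ ¬B)) unsat w.r.t. T
   apply at x₀: ∀r.A⊑¬A; ∀r.A⊑((¬C ⊓ ¬B) ⊓ ∀r.(A ⊔ ¬B))
   open: L(x₀) ⊇ {¬A, ¬B, ¬C, ∀r.(A ⊔ ¬B), ∀r.A, …} (+ ∃-successors)
2. Hence ∀r.A ⊑ (¬A ⊓ B): not entailed.

No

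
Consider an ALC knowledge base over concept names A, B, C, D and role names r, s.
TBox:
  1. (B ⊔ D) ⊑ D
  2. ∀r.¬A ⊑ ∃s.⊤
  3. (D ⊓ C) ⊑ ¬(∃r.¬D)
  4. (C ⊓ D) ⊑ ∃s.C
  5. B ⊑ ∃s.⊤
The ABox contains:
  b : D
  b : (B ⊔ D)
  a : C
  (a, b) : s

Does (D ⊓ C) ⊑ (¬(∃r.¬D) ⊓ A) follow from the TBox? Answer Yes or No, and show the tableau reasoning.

1. (D ⊓ C) ⊑ (¬(∃r.¬D) ⊓ A)  ⇔  ((D ⊓ C) ⊓ (∃r.¬D ⊔ ¬A)) unsat w.r.t. T
   apply at x₀: (D ⊓ C)⊑¬(∃r.¬D)
   open: L(x₀) ⊇ {C, D, ¬A, ¬B, ∀r.D, …} (+ ∃-successors)
2. Hence (D ⊓ C) ⊑ (¬(∃r.¬D) ⊓ A): not entailed.

No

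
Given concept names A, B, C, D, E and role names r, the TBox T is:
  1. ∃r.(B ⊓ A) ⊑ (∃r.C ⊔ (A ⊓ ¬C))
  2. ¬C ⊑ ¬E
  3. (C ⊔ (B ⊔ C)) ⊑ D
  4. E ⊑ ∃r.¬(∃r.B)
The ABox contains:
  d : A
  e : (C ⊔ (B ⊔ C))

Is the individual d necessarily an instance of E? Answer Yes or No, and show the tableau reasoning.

No

1. d : E?  L(d) = {A} ∪ {¬E}
   open: L(d) ⊇ {A, ¬B, ¬C, ¬E, ∀r.(¬B ⊔ ¬A)} — d ∉ E possible
2. Hence d : E: not entailed.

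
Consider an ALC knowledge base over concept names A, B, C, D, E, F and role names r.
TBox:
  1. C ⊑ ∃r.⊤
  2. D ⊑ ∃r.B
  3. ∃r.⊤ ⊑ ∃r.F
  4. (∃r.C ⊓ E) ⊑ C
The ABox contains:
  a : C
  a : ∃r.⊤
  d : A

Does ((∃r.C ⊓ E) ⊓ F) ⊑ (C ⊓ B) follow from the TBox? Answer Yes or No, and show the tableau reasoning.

1. ((∃r.C ⊓ E) ⊓ F) ⊑ (C ⊓ B)  ⇔  (((∃r.C ⊓ E) ⊓ F) ⊓ (¬C ⊔ ¬B)) unsat w.r.t. T
   apply at x₀: (∃r.C ⊓ E)⊑C
   open: L(x₀) ⊇ {C, E, F, ¬B, ¬D, …} (+ ∃-successors)
2. Hence ((∃r.C ⊓ E) ⊓ F) ⊑ (C ⊓ B): not entailed.

No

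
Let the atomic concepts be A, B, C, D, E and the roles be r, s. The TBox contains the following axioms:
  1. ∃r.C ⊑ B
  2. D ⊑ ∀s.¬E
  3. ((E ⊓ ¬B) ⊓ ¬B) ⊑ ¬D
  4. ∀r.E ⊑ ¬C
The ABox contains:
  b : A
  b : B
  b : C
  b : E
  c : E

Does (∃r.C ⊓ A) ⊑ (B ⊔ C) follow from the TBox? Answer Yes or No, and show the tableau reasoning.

Yes

1. (∃r.C ⊓ A) ⊑ (B ⊔ C)  ⇔  ((∃r.C ⊓ A) ⊓ (¬B ⊓ ¬C)) unsat w.r.t. T
   all branches close; clash {B, ¬B} at x₀
2. Hence (∃r.C ⊓ A) ⊑ (B ⊔ C): entailed.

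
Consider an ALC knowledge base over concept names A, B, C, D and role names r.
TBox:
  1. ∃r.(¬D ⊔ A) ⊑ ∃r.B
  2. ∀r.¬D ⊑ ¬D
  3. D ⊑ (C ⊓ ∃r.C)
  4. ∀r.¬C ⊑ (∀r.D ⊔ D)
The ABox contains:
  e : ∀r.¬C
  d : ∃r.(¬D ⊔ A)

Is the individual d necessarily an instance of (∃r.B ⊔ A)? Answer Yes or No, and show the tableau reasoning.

Yes

1. d : (∃r.B ⊔ A)?  L(d) = {∃r.(¬D ⊔ A)} ∪ {(∀r.¬B ⊓ ¬A)}
   clash {D, ¬D} at d — d ∈ (∃r.B ⊔ A)
2. Hence d : (∃r.B ⊔ A): entailed.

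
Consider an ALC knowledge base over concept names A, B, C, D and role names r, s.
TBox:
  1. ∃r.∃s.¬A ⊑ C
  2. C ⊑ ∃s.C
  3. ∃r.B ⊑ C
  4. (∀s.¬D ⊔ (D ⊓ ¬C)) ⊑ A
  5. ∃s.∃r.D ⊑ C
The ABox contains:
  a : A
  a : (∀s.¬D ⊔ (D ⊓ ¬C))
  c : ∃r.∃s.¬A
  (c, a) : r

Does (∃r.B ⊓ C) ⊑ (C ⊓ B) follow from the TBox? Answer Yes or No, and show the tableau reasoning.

No

1. (∃r.B ⊓ C) ⊑ (C ⊓ B)  ⇔  ((∃r.B ⊓ C) ⊓ (¬C ⊔ ¬B)) unsat w.r.t. T
   apply at x₀: C⊑∃s.C
   open: L(x₀) ⊇ {C, ¬B, ∃r.B, ∃s.C, ∃s.D} (+ ∃-successors)
2. Hence (∃r.B ⊓ C) ⊑ (C ⊓ B): not entailed.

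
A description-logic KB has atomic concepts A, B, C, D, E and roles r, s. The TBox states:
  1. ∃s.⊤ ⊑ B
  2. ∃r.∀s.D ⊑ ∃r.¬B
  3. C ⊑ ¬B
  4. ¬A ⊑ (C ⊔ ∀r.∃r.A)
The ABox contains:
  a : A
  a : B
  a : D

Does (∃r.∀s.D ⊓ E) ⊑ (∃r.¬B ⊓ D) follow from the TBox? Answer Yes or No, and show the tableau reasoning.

No

1. (∃r.∀s.D ⊓ E) ⊑ (∃r.¬B ⊓ D)  ⇔  ((∃r.∀s.D ⊓ E) ⊓ (∀r.B ⊔ ¬D)) unsat w.r.t. T
   apply at x₀: ∃r.∀s.D⊑∃r.¬B
   open: L(x₀) ⊇ {A, E, ¬C, ¬D, ∀s.⊥, …} (+ ∃-successors)
2. Hence (∃r.∀s.D ⊓ E) ⊑ (∃r.¬B ⊓ D): not entailed.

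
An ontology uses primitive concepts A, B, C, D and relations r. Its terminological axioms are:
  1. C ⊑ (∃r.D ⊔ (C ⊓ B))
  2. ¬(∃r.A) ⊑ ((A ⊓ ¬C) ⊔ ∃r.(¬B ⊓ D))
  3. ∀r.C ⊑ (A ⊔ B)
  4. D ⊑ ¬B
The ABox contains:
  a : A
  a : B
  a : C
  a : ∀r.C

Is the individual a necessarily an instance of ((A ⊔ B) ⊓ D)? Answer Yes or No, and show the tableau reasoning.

1. a : ((A ⊔ B) ⊓ D)?  L(a) = {A, B, C, ∀r.C} ∪ {((¬A ⊓ ¬B) ⊔ ¬D)}
   apply at a: C⊑(∃r.D ⊔ (C ⊓ B)); ∀r.C⊑(A ⊔ B)
   open: L(a) ⊇ {A, B, C, ¬D, ∀r.C, …} (+ ∃-successors) — a ∉ ((A ⊔ B) ⊓ D) possible
2. Hence a : ((A ⊔ B) ⊓ D): not entailed.

No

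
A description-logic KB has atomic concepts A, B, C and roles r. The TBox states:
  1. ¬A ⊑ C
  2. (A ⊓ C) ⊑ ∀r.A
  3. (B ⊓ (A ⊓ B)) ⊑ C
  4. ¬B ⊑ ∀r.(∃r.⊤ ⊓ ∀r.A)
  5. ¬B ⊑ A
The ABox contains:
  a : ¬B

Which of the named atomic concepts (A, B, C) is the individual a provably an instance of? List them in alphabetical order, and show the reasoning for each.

1. a : A?  L(a) = {¬B} ∪ {¬A}
   clash {A, ¬A} at a — a ∈ A
2. a : B?  L(a) = {¬B} ∪ {¬B}
   apply at a: ¬B⊑∀r.(∃r.⊤ ⊓ ∀r.A); ¬B⊑A
   open: L(a) ⊇ {A, ¬B, ¬C, ∀r.(∃r.⊤ ⊓ ∀r.A)} — a ∉ B possible
3. a : C?  L(a) = {¬B} ∪ {¬C}
   apply at a: ¬B⊑∀r.(∃r.⊤ ⊓ ∀r.A); ¬B⊑A
   open: L(a) ⊇ {A, ¬B, ¬C, ∀r.(∃r.⊤ ⊓ ∀r.A)} — a ∉ C possible
4. Entailed for a: {A}

{A}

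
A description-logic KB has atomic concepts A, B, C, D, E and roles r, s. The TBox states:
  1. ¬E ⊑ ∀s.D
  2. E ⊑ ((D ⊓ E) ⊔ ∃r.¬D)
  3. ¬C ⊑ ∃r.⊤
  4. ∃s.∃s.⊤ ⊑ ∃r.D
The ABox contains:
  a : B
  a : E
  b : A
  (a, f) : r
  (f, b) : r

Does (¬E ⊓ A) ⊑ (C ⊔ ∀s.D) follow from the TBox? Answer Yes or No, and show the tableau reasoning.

Yes

1. (¬E ⊓ A) ⊑ (C ⊔ ∀s.D)  ⇔  ((¬E ⊓ A) ⊓ (¬C ⊓ ∃s.¬D)) unsat w.r.t. T
   all branches close; clash {D, ¬D} at an ∃-successor
2. Hence (¬E ⊓ A) ⊑ (C ⊔ ∀s.D): entailed.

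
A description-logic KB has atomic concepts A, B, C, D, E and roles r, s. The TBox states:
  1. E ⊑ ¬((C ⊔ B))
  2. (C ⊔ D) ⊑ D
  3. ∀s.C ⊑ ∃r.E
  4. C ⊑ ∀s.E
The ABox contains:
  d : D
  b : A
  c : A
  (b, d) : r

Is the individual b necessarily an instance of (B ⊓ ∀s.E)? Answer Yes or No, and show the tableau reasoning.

1. b : (B ⊓ ∀s.E)?  L(b) = {A} ∪ {(¬B ⊔ ∃s.¬E)}
   open: L(b) ⊇ {A, ¬B, ¬C, ¬D, ¬E, …} (+ ∃-successors) — b ∉ (B ⊓ ∀s.E) possible
2. Hence b : (B ⊓ ∀s.E): not entailed.

No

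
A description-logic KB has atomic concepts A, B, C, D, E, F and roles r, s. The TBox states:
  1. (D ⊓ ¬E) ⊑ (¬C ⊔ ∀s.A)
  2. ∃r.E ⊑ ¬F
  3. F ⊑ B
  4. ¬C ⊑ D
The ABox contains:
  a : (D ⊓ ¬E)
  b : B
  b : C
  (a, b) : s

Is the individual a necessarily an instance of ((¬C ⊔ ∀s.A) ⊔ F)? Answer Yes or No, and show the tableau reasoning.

1. a : ((¬C ⊔ ∀s.A) ⊔ F)?  L(a) = {(D ⊓ ¬E)} ∪ {((C ⊓ ∃s.¬A) ⊓ ¬F)}
   clash {A, ¬A} at an ∃-successor — a ∈ ((¬C ⊔ ∀s.A) ⊔ F)
2. Hence a : ((¬C ⊔ ∀s.A) ⊔ F): entailed.

Yes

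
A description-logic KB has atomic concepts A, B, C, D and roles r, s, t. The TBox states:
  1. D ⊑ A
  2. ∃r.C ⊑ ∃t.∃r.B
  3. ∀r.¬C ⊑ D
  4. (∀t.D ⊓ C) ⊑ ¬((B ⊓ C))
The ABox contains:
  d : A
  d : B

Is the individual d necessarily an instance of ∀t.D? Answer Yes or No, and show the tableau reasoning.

1. d : ∀t.D?  L(d) = {A, B} ∪ {∃t.¬D}
   open: L(d) ⊇ {A, B, ∃r.C, ∃t.¬D, ∃t.∃r.B} (+ ∃-successors) — d ∉ ∀t.D possible
2. Hence d : ∀t.D: not entailed.

No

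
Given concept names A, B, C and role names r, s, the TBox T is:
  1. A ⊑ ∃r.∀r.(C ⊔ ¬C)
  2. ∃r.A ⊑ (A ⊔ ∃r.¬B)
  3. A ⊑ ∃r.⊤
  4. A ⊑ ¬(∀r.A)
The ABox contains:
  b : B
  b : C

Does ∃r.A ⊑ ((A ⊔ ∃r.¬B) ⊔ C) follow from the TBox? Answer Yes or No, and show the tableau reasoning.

Yes

1. ∃r.A ⊑ ((A ⊔ ∃r.¬B) ⊔ C)  ⇔  (∃r.A ⊓ ((¬A ⊓ ∀r.B) ⊓ ¬C)) unsat w.r.t. T
   all branches close; clash {B, ¬B} at an ∃-successor
2. Hence ∃r.A ⊑ ((A ⊔ ∃r.¬B) ⊔ C): entailed.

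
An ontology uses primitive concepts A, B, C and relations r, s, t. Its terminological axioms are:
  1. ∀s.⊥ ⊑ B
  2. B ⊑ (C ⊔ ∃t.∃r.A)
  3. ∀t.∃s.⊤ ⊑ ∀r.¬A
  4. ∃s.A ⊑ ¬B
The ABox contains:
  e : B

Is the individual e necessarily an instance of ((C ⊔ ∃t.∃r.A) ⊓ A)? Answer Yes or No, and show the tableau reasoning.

No

1. e : ((C ⊔ ∃t.∃r.A) ⊓ A)?  L(e) = {B} ∪ {((¬C ⊓ ∀t.∀r.¬A) ⊔ ¬A)}
   apply at e: B⊑(C ⊔ ∃t.∃r.A)
   open: L(e) ⊇ {B, C, ¬A, ∀s.¬A, ∃t.∀s.⊥} (+ ∃-successors) — e ∉ ((C ⊔ ∃t.∃r.A) ⊓ A) possible
2. Hence e : ((C ⊔ ∃t.∃r.A) ⊓ A): not entailed.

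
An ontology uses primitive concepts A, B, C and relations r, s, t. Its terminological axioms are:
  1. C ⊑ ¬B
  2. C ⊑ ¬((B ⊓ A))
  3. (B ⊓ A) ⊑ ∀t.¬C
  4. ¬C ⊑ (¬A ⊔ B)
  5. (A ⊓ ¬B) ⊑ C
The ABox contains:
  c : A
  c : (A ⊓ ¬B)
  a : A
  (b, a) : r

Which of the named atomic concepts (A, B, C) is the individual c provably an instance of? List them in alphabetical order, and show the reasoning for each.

{A, C}

1. c : A?  L(c) = {A, (A ⊓ ¬B)} ∪ {¬A}
   clash {A, ¬A} at c — c ∈ A
2. c : B?  L(c) = {A, (A ⊓ ¬B)} ∪ {¬B}
   apply at c: (A ⊓ ¬B)⊑C
   open: L(c) ⊇ {A, C, ¬B} — c ∉ B possible
3. c : C?  L(c) = {A, (A ⊓ ¬B)} ∪ {¬C}
   clash {C, ¬C} at c — c ∈ C
4. Entailed for c: {A, C}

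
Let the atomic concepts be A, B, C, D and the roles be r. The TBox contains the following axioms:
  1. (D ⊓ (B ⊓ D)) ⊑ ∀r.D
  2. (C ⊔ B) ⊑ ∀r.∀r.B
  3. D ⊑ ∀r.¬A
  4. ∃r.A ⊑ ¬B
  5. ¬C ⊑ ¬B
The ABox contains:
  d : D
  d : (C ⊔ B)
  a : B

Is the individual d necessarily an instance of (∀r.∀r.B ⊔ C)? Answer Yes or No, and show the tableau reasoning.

Yes

1. d : (∀r.∀r.B ⊔ C)?  L(d) = {D, (C ⊔ B)} ∪ {(∃r.∃r.¬B ⊓ ¬C)}
   clash {B, ¬B} at d — d ∈ (∀r.∀r.B ⊔ C)
2. Hence d : (∀r.∀r.B ⊔ C): entailed.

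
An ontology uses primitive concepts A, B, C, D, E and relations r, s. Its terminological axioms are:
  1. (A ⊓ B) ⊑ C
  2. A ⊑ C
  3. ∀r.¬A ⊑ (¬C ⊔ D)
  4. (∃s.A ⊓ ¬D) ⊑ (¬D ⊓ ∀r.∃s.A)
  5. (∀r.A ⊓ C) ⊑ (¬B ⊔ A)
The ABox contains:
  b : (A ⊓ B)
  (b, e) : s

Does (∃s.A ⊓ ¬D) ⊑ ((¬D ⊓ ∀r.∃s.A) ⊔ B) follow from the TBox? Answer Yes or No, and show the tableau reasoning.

Yes

1. (∃s.A ⊓ ¬D) ⊑ ((¬D ⊓ ∀r.∃s.A) ⊔ B)  ⇔  ((∃s.A ⊓ ¬D) ⊓ ((D ⊔ ∃r.∀s.¬A) ⊓ ¬B)) unsat w.r.t. T
   all branches close; clash {D, ¬D} at x₀
2. Hence (∃s.A ⊓ ¬D) ⊑ ((¬D ⊓ ∀r.∃s.A) ⊔ B): entailed.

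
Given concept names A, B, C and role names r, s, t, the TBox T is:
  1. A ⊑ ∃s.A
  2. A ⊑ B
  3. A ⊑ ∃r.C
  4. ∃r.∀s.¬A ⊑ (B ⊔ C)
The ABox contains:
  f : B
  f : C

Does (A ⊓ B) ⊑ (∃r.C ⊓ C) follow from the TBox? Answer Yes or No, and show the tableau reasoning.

1. (A ⊓ B) ⊑ (∃r.C ⊓ C)  ⇔  ((A ⊓ B) ⊓ (∀r.¬C ⊔ ¬C)) unsat w.r.t. T
   apply at x₀: A⊑∃s.A; A⊑∃r.C
   open: L(x₀) ⊇ {A, B, ¬C, ∀r.∃s.A, ∃r.C, …} (+ ∃-successors)
2. Hence (A ⊓ B) ⊑ (∃r.C ⊓ C): not entailed.

No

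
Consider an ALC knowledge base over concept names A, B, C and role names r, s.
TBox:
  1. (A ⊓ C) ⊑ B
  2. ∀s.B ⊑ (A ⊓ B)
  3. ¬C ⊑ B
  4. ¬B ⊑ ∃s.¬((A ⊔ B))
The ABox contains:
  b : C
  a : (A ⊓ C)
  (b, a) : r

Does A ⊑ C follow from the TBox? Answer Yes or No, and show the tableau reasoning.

1. A ⊑ C  ⇔  (A ⊓ ¬C) unsat w.r.t. T
   apply at x₀: ¬C⊑B
   open: L(x₀) ⊇ {A, B, ¬C, ∃s.¬B} (+ ∃-successors)
2. Hence A ⊑ C: not entailed.

No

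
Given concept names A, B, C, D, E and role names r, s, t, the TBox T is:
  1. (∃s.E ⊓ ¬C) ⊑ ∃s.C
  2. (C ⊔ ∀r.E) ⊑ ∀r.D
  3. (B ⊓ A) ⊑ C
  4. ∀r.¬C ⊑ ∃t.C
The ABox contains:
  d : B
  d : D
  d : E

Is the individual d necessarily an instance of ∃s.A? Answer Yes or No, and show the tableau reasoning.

No

1. d : ∃s.A?  L(d) = {B, D, E} ∪ {∀s.¬A}
   open: L(d) ⊇ {B, D, E, ¬A, ¬C, …} (+ ∃-successors) — d ∉ ∃s.A possible
2. Hence d : ∃s.A: not entailed.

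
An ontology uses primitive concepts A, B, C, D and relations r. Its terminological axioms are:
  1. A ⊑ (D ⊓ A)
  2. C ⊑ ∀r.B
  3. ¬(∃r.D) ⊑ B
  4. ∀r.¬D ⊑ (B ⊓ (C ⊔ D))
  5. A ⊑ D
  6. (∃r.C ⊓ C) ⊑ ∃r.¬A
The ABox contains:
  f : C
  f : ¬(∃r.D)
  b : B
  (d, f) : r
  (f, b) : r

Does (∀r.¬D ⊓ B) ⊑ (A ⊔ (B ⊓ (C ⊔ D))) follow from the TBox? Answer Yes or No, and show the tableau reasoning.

1. (∀r.¬D ⊓ B) ⊑ (A ⊔ (B ⊓ (C ⊔ D)))  ⇔  ((∀r.¬D ⊓ B) ⊓ (¬A ⊓ (¬B ⊔ (¬C ⊓ ¬D)))) unsat w.r.t. T
   all branches close; clash {D, ¬D} at x₀
2. Hence (∀r.¬D ⊓ B) ⊑ (A ⊔ (B ⊓ (C ⊔ D))): entailed.

Yes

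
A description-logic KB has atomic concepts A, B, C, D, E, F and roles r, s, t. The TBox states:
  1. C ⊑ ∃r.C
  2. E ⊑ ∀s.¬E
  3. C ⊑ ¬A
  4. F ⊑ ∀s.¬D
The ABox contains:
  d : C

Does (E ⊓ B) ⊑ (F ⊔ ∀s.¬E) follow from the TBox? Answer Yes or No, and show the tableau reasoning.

1. (E ⊓ B) ⊑ (F ⊔ ∀s.¬E)  ⇔  ((E ⊓ B) ⊓ (¬F ⊓ ∃s.E)) unsat w.r.t. T
   all branches close; clash {E, ¬E} at an ∃-successor
2. Hence (E ⊓ B) ⊑ (F ⊔ ∀s.¬E): entailed.

Yes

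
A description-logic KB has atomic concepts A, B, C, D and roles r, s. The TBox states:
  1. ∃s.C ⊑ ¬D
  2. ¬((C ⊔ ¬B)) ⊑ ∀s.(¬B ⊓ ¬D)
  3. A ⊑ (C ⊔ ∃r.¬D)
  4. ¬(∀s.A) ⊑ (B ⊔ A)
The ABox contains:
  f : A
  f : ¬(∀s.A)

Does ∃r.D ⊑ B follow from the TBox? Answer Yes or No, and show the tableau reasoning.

1. ∃r.D ⊑ B  ⇔  (∃r.D ⊓ ¬B) unsat w.r.t. T
   open: L(x₀) ⊇ {¬A, ¬B, ∀s.A, ∀s.¬C, ∃r.D} (+ ∃-successors)
2. Hence ∃r.D ⊑ B: not entailed.

No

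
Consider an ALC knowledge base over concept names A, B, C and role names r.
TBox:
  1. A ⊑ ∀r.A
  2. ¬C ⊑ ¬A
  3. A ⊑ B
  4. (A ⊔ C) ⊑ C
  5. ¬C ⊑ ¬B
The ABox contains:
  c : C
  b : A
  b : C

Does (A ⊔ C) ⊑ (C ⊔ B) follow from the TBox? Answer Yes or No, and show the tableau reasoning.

Yes

1. (A ⊔ C) ⊑ (C ⊔ B)  ⇔  ((A ⊔ C) ⊓ (¬C ⊓ ¬B)) unsat w.r.t. T
   all branches close; clash {C, ¬C} at x₀
2. Hence (A ⊔ C) ⊑ (C ⊔ B): entailed.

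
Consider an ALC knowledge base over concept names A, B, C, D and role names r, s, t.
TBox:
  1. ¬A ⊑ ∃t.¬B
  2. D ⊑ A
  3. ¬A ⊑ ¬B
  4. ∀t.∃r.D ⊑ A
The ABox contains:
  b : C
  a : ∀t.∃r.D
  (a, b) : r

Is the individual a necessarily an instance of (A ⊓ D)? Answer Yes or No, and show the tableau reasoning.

1. a : (A ⊓ D)?  L(a) = {∀t.∃r.D} ∪ {(¬A ⊔ ¬D)}
   apply at a: ∀t.∃r.D⊑A
   open: L(a) ⊇ {A, ¬D, ∀t.∃r.D} — a ∉ (A ⊓ D) possible
2. Hence a : (A ⊓ D): not entailed.

No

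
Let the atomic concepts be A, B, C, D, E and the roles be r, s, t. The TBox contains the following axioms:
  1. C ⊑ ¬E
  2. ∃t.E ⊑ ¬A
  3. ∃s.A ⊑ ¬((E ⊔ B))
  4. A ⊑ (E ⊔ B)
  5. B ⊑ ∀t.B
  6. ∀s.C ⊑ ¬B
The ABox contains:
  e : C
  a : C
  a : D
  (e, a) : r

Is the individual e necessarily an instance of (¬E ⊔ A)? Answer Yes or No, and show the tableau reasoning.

Yes

1. e : (¬E ⊔ A)?  L(e) = {C} ∪ {(E ⊓ ¬A)}
   clash {E, ¬E} at e — e ∈ (¬E ⊔ A)
2. Hence e : (¬E ⊔ A): entailed.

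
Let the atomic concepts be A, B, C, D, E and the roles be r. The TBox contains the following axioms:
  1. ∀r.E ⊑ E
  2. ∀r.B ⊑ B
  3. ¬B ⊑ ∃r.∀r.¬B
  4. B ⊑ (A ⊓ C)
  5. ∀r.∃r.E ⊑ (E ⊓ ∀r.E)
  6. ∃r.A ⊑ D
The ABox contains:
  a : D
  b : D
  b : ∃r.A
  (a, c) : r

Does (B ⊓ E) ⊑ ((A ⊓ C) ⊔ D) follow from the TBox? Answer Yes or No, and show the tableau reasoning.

Yes

1. (B ⊓ E) ⊑ ((A ⊓ C) ⊔ D)  ⇔  ((B ⊓ E) ⊓ ((¬A ⊔ ¬C) ⊓ ¬D)) unsat w.r.t. T
   all branches close; clash {C, ¬C} at x₀
2. Hence (B ⊓ E) ⊑ ((A ⊓ C) ⊔ D): entailed.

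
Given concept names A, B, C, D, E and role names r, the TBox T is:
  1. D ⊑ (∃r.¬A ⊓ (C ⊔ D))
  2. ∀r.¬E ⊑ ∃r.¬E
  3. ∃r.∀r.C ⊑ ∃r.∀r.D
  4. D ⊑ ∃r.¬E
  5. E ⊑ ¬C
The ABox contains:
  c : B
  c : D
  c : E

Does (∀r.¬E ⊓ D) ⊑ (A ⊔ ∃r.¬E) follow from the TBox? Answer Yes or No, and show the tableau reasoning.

Yes

1. (∀r.¬E ⊓ D) ⊑ (A ⊔ ∃r.¬E)  ⇔  ((∀r.¬E ⊓ D) ⊓ (¬A ⊓ ∀r.E)) unsat w.r.t. T
   all branches close; clash {E, ¬E} at an ∃-successor
2. Hence (∀r.¬E ⊓ D) ⊑ (A ⊔ ∃r.¬E): entailed.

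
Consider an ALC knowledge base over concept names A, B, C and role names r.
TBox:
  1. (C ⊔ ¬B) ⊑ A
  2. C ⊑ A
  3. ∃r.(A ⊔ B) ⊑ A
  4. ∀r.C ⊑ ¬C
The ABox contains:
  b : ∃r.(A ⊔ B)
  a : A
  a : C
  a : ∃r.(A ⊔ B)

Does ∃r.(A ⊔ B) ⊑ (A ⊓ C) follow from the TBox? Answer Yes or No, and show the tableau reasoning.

No

1. ∃r.(A ⊔ B) ⊑ (A ⊓ C)  ⇔  (∃r.(A ⊔ B) ⊓ (¬A ⊔ ¬C)) unsat w.r.t. T
   apply at x₀: ∃r.(A ⊔ B)⊑A
   open: L(x₀) ⊇ {A, B, ¬C, ∃r.(A ⊔ B)} (+ ∃-successors)
2. Hence ∃r.(A ⊔ B) ⊑ (A ⊓ C): not entailed.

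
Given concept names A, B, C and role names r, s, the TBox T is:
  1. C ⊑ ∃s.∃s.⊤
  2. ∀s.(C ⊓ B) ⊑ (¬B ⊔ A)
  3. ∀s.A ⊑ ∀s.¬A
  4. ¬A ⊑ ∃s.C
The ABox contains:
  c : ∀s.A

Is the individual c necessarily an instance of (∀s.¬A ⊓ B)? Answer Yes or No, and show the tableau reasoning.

No

1. c : (∀s.¬A ⊓ B)?  L(c) = {∀s.A} ∪ {(∃s.A ⊔ ¬B)}
   apply at c: ∀s.A⊑∀s.¬A
   open: L(c) ⊇ {A, ¬B, ¬C, ∀s.A, ∀s.¬A} — c ∉ (∀s.¬A ⊓ B) possible
2. Hence c : (∀s.¬A ⊓ B): not entailed.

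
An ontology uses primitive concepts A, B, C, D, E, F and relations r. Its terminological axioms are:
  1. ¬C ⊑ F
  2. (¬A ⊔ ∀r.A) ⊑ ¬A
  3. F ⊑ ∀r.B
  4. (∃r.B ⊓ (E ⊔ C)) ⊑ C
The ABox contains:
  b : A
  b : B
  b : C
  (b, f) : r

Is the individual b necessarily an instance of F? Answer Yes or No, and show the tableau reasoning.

No

1. b : F?  L(b) = {A, B, C} ∪ {¬F}
   open: L(b) ⊇ {A, B, C, ¬F, ∃r.¬A} (+ ∃-successors) — b ∉ F possible
2. Hence b : F: not entailed.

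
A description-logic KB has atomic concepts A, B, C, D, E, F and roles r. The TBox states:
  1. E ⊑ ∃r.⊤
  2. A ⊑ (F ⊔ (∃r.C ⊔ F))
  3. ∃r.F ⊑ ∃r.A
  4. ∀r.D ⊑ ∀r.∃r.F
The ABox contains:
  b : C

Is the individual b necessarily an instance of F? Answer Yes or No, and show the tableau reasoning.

1. b : F?  L(b) = {C} ∪ {¬F}
   open: L(b) ⊇ {C, ¬A, ¬E, ¬F, ∀r.¬F, …} (+ ∃-successors) — b ∉ F possible
2. Hence b : F: not entailed.

No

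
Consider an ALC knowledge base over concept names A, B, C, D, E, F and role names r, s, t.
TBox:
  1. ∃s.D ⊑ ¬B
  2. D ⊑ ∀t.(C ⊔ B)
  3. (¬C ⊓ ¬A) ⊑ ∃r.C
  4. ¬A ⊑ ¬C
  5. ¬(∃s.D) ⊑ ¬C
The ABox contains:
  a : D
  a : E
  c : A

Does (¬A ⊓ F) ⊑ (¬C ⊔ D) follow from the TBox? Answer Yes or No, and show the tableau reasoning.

1. (¬A ⊓ F) ⊑ (¬C ⊔ D)  ⇔  ((¬A ⊓ F) ⊓ (C ⊓ ¬D)) unsat w.r.t. T
   all branches close; clash {C, ¬C} at x₀
2. Hence (¬A ⊓ F) ⊑ (¬C ⊔ D): entailed.

Yes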